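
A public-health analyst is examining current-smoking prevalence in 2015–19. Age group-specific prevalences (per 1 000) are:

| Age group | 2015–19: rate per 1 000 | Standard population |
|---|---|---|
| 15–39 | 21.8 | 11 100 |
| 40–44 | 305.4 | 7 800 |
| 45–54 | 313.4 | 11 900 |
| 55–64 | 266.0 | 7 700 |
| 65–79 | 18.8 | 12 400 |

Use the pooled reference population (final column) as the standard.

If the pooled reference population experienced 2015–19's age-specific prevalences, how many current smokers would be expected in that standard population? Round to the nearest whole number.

Expected current smokers = Σ (standard pop × age-specific rate ÷ 1 000)
= 11 100×21.8/1 000 + 7 800×305.4/1 000 + 11 900×313.4/1 000 + 7 700×266.0/1 000 + 12 400×18.8/1 000
= 241.98 + 2382.12 + 3729.46 + 2048.20 + 233.12 = 8634.88.

8635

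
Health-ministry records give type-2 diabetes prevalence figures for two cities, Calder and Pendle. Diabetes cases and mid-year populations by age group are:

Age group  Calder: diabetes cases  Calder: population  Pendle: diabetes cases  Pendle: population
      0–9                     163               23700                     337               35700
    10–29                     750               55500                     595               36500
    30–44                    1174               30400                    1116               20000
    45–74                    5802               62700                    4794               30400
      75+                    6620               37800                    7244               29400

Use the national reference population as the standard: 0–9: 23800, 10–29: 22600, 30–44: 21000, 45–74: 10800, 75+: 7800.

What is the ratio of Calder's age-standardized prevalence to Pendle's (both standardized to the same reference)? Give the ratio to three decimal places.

Age-specific rates per 1000 for Calder: 6.878, 13.514, 38.618, 92.536, 175.132.
For Pendle: 9.440, 16.301, 55.800, 157.697, 246.395.
Standard total = 86000; weights = 0.2767, 0.2628, 0.2442, 0.1256, 0.0907.
Calder: 0.2767×6.878 + 0.2628×13.514 + 0.2442×38.618 + 0.1256×92.536 + 0.0907×175.132 = 42.3895 per 1000.
Pendle: 0.2767×9.440 + 0.2628×16.301 + 0.2442×55.800 + 0.1256×157.697 + 0.0907×246.395 = 62.6731 per 1000.
Ratio = 42.3895 ÷ 62.6731 = 0.67636.

0.676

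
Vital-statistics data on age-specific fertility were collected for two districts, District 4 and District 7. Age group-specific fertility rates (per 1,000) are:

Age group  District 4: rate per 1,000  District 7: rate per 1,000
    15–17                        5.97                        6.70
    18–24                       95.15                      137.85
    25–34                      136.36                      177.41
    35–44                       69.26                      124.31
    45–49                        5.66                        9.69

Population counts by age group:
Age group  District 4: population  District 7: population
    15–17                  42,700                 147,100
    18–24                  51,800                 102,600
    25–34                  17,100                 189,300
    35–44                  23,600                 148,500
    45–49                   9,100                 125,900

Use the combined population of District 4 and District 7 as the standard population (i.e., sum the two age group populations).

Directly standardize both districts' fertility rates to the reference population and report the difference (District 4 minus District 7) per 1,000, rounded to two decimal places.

-29.41

Combined standard total = 857,700; weights = 0.2213, 0.1800, 0.2406, 0.2007, 0.1574.
District 4: 0.2213×5.97 + 0.1800×95.15 + 0.2406×136.36 + 0.2007×69.26 + 0.1574×5.66 = 66.0519 per 1,000.
District 7: 0.2213×6.70 + 0.1800×137.85 + 0.2406×177.41 + 0.2007×124.31 + 0.1574×9.69 = 95.4588 per 1,000.
Difference = 66.0519 − 95.4588 = -29.4069.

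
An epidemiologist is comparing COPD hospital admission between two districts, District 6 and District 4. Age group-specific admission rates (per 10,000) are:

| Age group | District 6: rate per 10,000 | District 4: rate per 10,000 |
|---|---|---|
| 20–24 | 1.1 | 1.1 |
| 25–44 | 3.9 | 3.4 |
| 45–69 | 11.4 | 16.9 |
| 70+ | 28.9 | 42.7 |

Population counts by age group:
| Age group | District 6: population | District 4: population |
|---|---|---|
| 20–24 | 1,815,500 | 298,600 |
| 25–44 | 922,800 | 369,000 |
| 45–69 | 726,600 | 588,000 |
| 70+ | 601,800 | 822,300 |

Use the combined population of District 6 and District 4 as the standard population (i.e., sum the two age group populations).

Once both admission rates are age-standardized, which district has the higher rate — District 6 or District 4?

District 4

Combined standard total = 6,144,600; weights = 0.3441, 0.2102, 0.2139, 0.2318.
District 6: 0.3441×1.1 + 0.2102×3.9 + 0.2139×11.4 + 0.2318×28.9 = 10.3353 per 10,000.
District 4: 0.3441×1.1 + 0.2102×3.4 + 0.2139×16.9 + 0.2318×42.7 = 14.6053 per 10,000.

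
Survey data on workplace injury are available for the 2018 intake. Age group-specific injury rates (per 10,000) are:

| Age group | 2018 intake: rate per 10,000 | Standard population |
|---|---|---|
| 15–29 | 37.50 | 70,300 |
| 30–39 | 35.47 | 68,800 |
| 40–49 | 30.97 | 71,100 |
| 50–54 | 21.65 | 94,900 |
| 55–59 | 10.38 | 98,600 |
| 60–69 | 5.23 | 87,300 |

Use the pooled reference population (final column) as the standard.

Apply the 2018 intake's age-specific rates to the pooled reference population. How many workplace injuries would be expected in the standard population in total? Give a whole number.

Expected workplace injuries = Σ (standard pop × age-specific rate ÷ 10,000)
= 70,300×37.50/10,000 + 68,800×35.47/10,000 + 71,100×30.97/10,000 + 94,900×21.65/10,000 + 98,600×10.38/10,000 + 87,300×5.23/10,000
= 263.62 + 244.03 + 220.20 + 205.46 + 102.35 + 45.66 = 1081.32.

1081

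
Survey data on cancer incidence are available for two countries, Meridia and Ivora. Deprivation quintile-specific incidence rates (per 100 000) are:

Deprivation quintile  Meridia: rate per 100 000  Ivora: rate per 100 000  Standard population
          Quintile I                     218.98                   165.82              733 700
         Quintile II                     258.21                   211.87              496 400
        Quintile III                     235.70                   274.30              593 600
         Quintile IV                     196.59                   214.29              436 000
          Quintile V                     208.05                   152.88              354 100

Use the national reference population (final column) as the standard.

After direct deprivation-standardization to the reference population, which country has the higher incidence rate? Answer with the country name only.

Meridia

Standard total = 2 613 800; weights = 0.2807, 0.1899, 0.2271, 0.1668, 0.1355.
Meridia: 0.2807×218.98 + 0.1899×258.21 + 0.2271×235.70 + 0.1668×196.59 + 0.1355×208.05 = 225.0120 per 100 000.
Ivora: 0.2807×165.82 + 0.1899×211.87 + 0.2271×274.30 + 0.1668×214.29 + 0.1355×152.88 = 205.5338 per 100 000.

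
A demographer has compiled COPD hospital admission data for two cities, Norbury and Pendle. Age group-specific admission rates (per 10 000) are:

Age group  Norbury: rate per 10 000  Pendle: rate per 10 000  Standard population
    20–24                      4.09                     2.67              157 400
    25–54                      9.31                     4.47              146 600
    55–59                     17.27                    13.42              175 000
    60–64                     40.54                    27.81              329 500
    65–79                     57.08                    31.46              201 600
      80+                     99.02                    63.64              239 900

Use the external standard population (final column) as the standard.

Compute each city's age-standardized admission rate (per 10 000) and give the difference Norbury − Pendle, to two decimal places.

Standard total = 1 250 000; weights = 0.1259, 0.1173, 0.1400, 0.2636, 0.1613, 0.1919.
Norbury: 0.1259×4.09 + 0.1173×9.31 + 0.1400×17.27 + 0.2636×40.54 + 0.1613×57.08 + 0.1919×99.02 = 42.9208 per 10 000.
Pendle: 0.1259×2.67 + 0.1173×4.47 + 0.1400×13.42 + 0.2636×27.81 + 0.1613×31.46 + 0.1919×63.64 = 27.3576 per 10 000.
Difference = 42.9208 − 27.3576 = 15.5632.

15.56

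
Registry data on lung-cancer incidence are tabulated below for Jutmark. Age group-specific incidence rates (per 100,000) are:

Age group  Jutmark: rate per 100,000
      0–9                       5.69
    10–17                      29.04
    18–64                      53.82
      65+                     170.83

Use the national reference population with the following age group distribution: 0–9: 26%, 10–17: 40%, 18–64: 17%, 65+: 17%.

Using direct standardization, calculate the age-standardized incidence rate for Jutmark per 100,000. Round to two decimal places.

Standard weights: 0.26, 0.40, 0.17, 0.17.
Standardized rate: 0.2600×5.69 + 0.4000×29.04 + 0.1700×53.82 + 0.1700×170.83 = 51.2859 per 100,000.

51.29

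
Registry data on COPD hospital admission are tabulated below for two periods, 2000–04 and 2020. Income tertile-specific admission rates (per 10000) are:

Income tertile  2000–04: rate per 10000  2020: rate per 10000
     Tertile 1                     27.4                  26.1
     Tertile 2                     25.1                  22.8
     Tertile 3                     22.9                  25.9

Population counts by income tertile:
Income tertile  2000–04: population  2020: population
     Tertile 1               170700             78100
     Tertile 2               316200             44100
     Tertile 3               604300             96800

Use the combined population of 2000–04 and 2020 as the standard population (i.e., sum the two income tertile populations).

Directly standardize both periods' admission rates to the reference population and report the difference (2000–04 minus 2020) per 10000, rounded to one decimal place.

Combined standard total = 1310200; weights = 0.1899, 0.2750, 0.5351.
2000–04: 0.1899×27.4 + 0.2750×25.1 + 0.5351×22.9 = 24.3595 per 10000.
2020: 0.1899×26.1 + 0.2750×22.8 + 0.5351×25.9 = 25.0855 per 10000.
Difference = 24.3595 − 25.0855 = -0.7260.

-0.7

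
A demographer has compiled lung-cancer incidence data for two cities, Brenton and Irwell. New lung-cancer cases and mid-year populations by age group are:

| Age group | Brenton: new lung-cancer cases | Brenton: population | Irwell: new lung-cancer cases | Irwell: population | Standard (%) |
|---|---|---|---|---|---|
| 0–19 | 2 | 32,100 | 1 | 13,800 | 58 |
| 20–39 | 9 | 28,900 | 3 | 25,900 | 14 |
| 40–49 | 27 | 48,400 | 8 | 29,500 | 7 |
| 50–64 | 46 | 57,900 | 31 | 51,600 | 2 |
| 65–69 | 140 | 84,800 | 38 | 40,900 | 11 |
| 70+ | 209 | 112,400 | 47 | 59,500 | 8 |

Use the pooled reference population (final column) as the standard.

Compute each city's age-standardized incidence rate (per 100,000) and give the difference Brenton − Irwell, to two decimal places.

Age-specific rates per 100,000 for Brenton: 6.23, 31.14, 55.79, 79.45, 165.09, 185.94.
For Irwell: 7.25, 11.58, 27.12, 60.08, 92.91, 78.99.
Standard weights: 0.58, 0.14, 0.07, 0.02, 0.11, 0.08.
Brenton: 0.5800×6.23 + 0.1400×31.14 + 0.0700×55.79 + 0.0200×79.45 + 0.1100×165.09 + 0.0800×185.94 = 46.5033 per 100,000.
Irwell: 0.5800×7.25 + 0.1400×11.58 + 0.0700×27.12 + 0.0200×60.08 + 0.1100×92.91 + 0.0800×78.99 = 25.4638 per 100,000.
Difference = 46.5033 − 25.4638 = 21.0395.

21.04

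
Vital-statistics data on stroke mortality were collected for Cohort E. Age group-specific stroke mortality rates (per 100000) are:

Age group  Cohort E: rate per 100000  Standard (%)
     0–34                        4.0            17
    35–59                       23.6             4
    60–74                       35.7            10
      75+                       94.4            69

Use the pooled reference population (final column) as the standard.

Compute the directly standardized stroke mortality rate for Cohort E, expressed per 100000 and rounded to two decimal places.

Standard weights: 0.17, 0.04, 0.10, 0.69.
Standardized rate: 0.1700×4.0 + 0.0400×23.6 + 0.1000×35.7 + 0.6900×94.4 = 70.3300 per 100000.

70.33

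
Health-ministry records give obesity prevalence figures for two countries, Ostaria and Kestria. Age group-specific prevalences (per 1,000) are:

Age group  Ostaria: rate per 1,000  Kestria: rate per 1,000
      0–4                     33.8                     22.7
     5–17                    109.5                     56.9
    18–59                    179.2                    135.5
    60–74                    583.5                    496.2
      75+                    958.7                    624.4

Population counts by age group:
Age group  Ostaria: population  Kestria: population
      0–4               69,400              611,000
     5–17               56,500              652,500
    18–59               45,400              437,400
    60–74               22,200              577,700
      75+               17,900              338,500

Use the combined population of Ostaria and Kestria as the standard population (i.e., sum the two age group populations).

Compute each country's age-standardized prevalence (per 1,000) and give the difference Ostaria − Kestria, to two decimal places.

83.95

Combined standard total = 2,828,500; weights = 0.2406, 0.2507, 0.1707, 0.2121, 0.1260.
Ostaria: 0.2406×33.8 + 0.2507×109.5 + 0.1707×179.2 + 0.2121×583.5 + 0.1260×958.7 = 310.7206 per 1,000.
Kestria: 0.2406×22.7 + 0.2507×56.9 + 0.1707×135.5 + 0.2121×496.2 + 0.1260×624.4 = 226.7679 per 1,000.
Difference = 310.7206 − 226.7679 = 83.9526.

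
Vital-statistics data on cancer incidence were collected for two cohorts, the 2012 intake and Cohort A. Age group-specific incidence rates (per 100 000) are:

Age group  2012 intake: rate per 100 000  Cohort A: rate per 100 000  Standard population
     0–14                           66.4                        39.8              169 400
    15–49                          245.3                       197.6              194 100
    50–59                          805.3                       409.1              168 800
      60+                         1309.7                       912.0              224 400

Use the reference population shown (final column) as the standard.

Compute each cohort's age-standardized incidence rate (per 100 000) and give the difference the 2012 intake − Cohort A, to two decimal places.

224.51

Standard total = 756 700; weights = 0.2239, 0.2565, 0.2231, 0.2966.
The 2012 intake: 0.2239×66.4 + 0.2565×245.3 + 0.2231×805.3 + 0.2966×1309.7 = 645.8203 per 100 000.
Cohort A: 0.2239×39.8 + 0.2565×197.6 + 0.2231×409.1 + 0.2966×912.0 = 421.3098 per 100 000.
Difference = 645.8203 − 421.3098 = 224.5104.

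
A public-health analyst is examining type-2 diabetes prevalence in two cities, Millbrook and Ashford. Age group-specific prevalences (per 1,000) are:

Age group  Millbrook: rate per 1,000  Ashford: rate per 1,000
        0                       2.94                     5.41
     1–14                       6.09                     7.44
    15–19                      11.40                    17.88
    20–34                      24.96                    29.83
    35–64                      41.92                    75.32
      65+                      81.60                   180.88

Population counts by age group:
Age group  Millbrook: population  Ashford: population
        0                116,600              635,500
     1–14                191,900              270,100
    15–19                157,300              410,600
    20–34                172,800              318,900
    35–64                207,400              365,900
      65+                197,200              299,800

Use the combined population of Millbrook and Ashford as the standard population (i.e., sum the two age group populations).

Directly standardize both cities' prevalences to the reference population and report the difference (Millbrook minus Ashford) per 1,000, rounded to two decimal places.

Combined standard total = 3,344,000; weights = 0.2249, 0.1382, 0.1698, 0.1470, 0.1714, 0.1486.
Millbrook: 0.2249×2.94 + 0.1382×6.09 + 0.1698×11.40 + 0.1470×24.96 + 0.1714×41.92 + 0.1486×81.60 = 26.4233 per 1,000.
Ashford: 0.2249×5.41 + 0.1382×7.44 + 0.1698×17.88 + 0.1470×29.83 + 0.1714×75.32 + 0.1486×180.88 = 49.4635 per 1,000.
Difference = 26.4233 − 49.4635 = -23.0402.

-23.04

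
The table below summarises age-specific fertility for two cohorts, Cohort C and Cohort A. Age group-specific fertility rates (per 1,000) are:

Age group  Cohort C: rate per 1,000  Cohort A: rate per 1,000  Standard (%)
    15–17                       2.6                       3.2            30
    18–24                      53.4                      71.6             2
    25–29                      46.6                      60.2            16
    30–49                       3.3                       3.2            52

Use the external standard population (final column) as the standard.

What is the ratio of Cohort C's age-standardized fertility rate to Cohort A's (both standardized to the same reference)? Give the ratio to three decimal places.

Standard weights: 0.30, 0.02, 0.16, 0.52.
Cohort C: 0.3000×2.6 + 0.0200×53.4 + 0.1600×46.6 + 0.5200×3.3 = 11.0200 per 1,000.
Cohort A: 0.3000×3.2 + 0.0200×71.6 + 0.1600×60.2 + 0.5200×3.2 = 13.6880 per 1,000.
Ratio = 11.0200 ÷ 13.6880 = 0.80508.

0.805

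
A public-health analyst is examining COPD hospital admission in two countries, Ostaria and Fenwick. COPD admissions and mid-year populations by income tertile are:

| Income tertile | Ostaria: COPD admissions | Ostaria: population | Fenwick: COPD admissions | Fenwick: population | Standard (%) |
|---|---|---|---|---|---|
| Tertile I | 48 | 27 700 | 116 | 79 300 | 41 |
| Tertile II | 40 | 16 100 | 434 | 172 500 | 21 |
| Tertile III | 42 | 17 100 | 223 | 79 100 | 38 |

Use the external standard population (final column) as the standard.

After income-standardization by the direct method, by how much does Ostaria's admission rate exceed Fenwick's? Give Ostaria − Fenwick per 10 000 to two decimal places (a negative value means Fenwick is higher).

-0.34

Income-specific rates per 10 000 for Ostaria: 17.33, 24.84, 24.56.
For Fenwick: 14.63, 25.16, 28.19.
Standard weights: 0.41, 0.21, 0.38.
Ostaria: 0.4100×17.33 + 0.2100×24.84 + 0.3800×24.56 = 21.6554 per 10 000.
Fenwick: 0.4100×14.63 + 0.2100×25.16 + 0.3800×28.19 = 21.9940 per 10 000.
Difference = 21.6554 − 21.9940 = -0.3386.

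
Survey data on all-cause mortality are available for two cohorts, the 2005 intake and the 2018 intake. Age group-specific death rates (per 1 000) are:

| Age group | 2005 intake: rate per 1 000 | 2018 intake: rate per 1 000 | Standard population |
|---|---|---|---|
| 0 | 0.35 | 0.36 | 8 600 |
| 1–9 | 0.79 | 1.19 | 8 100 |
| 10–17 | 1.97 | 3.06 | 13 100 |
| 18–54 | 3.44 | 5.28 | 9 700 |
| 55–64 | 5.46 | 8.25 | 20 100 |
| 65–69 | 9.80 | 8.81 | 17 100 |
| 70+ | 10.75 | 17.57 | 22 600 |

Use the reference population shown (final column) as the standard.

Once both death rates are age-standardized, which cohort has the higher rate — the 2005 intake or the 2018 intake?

Standard total = 99 300; weights = 0.0866, 0.0816, 0.1319, 0.0977, 0.2024, 0.1722, 0.2276.
The 2005 intake: 0.0866×0.35 + 0.0816×0.79 + 0.1319×1.97 + 0.0977×3.44 + 0.2024×5.46 + 0.1722×9.80 + 0.2276×10.75 = 5.9301 per 1 000.
The 2018 intake: 0.0866×0.36 + 0.0816×1.19 + 0.1319×3.06 + 0.0977×5.28 + 0.2024×8.25 + 0.1722×8.81 + 0.2276×17.57 = 8.2336 per 1 000.

2018 intake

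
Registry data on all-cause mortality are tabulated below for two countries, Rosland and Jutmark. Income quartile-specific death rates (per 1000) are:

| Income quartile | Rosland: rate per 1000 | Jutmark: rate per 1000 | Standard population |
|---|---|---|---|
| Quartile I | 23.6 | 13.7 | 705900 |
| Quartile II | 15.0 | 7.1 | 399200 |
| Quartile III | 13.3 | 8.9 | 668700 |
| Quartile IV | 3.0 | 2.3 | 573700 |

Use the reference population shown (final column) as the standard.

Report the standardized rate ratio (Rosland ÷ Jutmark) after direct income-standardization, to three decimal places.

1.682

Standard total = 2347500; weights = 0.3007, 0.1701, 0.2849, 0.2444.
Rosland: 0.3007×23.6 + 0.1701×15.0 + 0.2849×13.3 + 0.2444×3.0 = 14.1691 per 1000.
Jutmark: 0.3007×13.7 + 0.1701×7.1 + 0.2849×8.9 + 0.2444×2.3 = 8.4243 per 1000.
Ratio = 14.1691 ÷ 8.4243 = 1.68193.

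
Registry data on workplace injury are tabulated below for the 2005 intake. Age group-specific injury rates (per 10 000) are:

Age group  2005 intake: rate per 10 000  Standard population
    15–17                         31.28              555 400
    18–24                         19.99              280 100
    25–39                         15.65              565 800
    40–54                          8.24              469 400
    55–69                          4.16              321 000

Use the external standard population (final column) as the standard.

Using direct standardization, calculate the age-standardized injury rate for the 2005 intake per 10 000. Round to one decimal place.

Standard total = 2 191 700; weights = 0.2534, 0.1278, 0.2582, 0.2142, 0.1465.
Standardized rate: 0.2534×31.28 + 0.1278×19.99 + 0.2582×15.65 + 0.2142×8.24 + 0.1465×4.16 = 16.8956 per 10 000.

16.9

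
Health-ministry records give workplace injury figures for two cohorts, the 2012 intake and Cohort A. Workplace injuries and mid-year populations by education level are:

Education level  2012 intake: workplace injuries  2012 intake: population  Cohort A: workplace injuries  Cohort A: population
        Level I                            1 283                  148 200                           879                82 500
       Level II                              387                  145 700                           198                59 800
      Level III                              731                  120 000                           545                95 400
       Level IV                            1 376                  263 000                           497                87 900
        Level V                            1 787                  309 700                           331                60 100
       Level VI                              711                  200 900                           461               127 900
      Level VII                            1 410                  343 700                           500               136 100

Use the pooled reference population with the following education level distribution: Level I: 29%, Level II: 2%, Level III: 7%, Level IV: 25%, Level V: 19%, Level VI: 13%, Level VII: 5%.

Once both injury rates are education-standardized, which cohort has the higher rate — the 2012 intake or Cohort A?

Education-specific rates per 10 000 for the 2012 intake: 86.57, 26.56, 60.92, 52.32, 57.70, 35.39, 41.02.
For Cohort A: 106.55, 33.11, 57.13, 56.54, 55.07, 36.04, 36.74.
Standard weights: 0.29, 0.02, 0.07, 0.25, 0.19, 0.13, 0.05.
The 2012 intake: 0.2900×86.57 + 0.0200×26.56 + 0.0700×60.92 + 0.2500×52.32 + 0.1900×57.70 + 0.1300×35.39 + 0.0500×41.02 = 60.5964 per 10 000.
Cohort A: 0.2900×106.55 + 0.0200×33.11 + 0.0700×57.13 + 0.2500×56.54 + 0.1900×55.07 + 0.1300×36.04 + 0.0500×36.74 = 66.6815 per 10 000.

Cohort A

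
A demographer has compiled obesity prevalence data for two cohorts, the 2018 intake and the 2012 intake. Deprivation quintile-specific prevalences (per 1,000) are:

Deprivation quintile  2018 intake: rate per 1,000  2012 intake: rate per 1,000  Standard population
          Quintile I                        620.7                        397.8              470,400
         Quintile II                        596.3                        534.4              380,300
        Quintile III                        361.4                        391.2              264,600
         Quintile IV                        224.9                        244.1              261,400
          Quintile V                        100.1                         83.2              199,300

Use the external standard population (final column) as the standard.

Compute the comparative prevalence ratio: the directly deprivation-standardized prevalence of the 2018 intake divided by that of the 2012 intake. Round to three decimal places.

Standard total = 1,576,000; weights = 0.2985, 0.2413, 0.1679, 0.1659, 0.1265.
The 2018 intake: 0.2985×620.7 + 0.2413×596.3 + 0.1679×361.4 + 0.1659×224.9 + 0.1265×100.1 = 439.7940 per 1,000.
The 2012 intake: 0.2985×397.8 + 0.2413×534.4 + 0.1679×391.2 + 0.1659×244.1 + 0.1265×83.2 = 364.3772 per 1,000.
Ratio = 439.7940 ÷ 364.3772 = 1.20697.

1.207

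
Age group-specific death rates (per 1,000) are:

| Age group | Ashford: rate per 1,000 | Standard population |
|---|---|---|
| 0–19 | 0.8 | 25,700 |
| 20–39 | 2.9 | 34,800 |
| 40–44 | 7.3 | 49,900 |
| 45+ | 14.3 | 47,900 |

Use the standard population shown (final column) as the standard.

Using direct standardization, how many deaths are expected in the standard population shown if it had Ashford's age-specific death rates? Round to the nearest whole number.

Expected deaths = Σ (standard pop × age-specific rate ÷ 1,000)
= 25,700×0.8/1,000 + 34,800×2.9/1,000 + 49,900×7.3/1,000 + 47,900×14.3/1,000
= 20.56 + 100.92 + 364.27 + 684.97 = 1170.72.

1171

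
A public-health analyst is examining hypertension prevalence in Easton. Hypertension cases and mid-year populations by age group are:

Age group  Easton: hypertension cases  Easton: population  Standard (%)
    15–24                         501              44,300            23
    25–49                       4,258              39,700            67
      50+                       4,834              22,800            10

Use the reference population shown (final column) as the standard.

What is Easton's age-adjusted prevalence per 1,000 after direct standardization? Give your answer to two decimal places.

95.66

Age-specific rates per 1,000 for Easton: 11.309, 107.254, 212.018.
Standard weights: 0.23, 0.67, 0.10.
Standardized rate: 0.2300×11.309 + 0.6700×107.254 + 0.1000×212.018 = 95.6633 per 1,000.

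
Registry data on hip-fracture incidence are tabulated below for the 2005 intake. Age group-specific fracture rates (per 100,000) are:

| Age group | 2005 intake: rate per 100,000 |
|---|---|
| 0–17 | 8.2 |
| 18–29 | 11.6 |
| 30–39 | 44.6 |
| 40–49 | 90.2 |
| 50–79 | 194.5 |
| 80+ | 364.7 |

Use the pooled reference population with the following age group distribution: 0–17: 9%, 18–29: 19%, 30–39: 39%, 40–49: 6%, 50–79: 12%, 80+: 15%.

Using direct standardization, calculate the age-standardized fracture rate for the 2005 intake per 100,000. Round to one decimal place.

Standard weights: 0.09, 0.19, 0.39, 0.06, 0.12, 0.15.
Standardized rate: 0.0900×8.2 + 0.1900×11.6 + 0.3900×44.6 + 0.0600×90.2 + 0.1200×194.5 + 0.1500×364.7 = 103.7930 per 100,000.

103.8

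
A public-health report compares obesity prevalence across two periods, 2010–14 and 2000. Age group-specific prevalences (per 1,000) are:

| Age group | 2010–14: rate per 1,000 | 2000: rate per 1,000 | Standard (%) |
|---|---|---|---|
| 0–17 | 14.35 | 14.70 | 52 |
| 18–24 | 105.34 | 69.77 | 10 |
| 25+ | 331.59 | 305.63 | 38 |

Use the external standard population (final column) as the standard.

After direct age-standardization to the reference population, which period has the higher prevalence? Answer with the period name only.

2010–14

Standard weights: 0.52, 0.10, 0.38.
2010–14: 0.5200×14.35 + 0.1000×105.34 + 0.3800×331.59 = 144.0002 per 1,000.
2000: 0.5200×14.70 + 0.1000×69.77 + 0.3800×305.63 = 130.7604 per 1,000.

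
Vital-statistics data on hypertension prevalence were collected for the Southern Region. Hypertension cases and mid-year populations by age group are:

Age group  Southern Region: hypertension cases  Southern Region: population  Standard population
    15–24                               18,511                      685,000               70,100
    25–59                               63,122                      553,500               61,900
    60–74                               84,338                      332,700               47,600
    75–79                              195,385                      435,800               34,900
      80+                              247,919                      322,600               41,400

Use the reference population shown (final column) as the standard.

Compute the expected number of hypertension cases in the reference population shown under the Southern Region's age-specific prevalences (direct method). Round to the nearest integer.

Age-specific rates per 1,000 for the Southern Region: 27.023, 114.042, 253.496, 448.336, 768.503.
Expected hypertension cases = Σ (standard pop × age-specific rate ÷ 1,000)
= 70,100×27.023/1,000 + 61,900×114.042/1,000 + 47,600×253.496/1,000 + 34,900×448.336/1,000 + 41,400×768.503/1,000
= 1894.34 + 7059.17 + 12066.39 + 15646.94 + 31816.02 = 68482.86.

68483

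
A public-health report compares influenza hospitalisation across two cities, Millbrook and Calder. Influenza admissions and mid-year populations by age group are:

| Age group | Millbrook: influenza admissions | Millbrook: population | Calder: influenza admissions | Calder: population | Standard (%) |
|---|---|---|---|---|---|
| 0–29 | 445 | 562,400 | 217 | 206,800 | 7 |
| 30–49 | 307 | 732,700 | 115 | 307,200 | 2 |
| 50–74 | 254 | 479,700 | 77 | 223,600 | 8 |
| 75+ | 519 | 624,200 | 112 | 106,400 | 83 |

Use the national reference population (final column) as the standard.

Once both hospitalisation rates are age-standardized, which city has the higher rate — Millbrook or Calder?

Calder

Age-specific rates per 100,000 for Millbrook: 79.13, 41.90, 52.95, 83.15.
For Calder: 104.93, 37.43, 34.44, 105.26.
Standard weights: 0.07, 0.02, 0.08, 0.83.
Millbrook: 0.0700×79.13 + 0.0200×41.90 + 0.0800×52.95 + 0.8300×83.15 = 79.6243 per 100,000.
Calder: 0.0700×104.93 + 0.0200×37.43 + 0.0800×34.44 + 0.8300×105.26 = 98.2173 per 100,000.
The crude rates (63.57 vs 61.73) would put Millbrook higher, but that reflects its age composition; once standardized to a common age structure, Calder has the higher underlying rate.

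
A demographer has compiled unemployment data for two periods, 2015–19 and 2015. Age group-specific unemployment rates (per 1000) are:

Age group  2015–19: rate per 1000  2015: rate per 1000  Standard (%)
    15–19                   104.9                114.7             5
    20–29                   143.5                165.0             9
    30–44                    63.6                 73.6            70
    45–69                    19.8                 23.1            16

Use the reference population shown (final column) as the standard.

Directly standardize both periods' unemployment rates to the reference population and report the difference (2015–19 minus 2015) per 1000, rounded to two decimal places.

-9.95

Standard weights: 0.05, 0.09, 0.70, 0.16.
2015–19: 0.0500×104.9 + 0.0900×143.5 + 0.7000×63.6 + 0.1600×19.8 = 65.8480 per 1000.
2015: 0.0500×114.7 + 0.0900×165.0 + 0.7000×73.6 + 0.1600×23.1 = 75.8010 per 1000.
Difference = 65.8480 − 75.8010 = -9.9530.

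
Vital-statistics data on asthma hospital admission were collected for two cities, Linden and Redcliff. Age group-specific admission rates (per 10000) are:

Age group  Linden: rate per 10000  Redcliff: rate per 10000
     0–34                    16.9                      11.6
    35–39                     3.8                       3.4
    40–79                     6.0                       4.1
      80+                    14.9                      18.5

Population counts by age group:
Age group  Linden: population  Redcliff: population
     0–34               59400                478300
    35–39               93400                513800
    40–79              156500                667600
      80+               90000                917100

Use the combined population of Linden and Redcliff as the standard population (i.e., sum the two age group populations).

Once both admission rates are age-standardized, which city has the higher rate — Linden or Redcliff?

Combined standard total = 2976100; weights = 0.1807, 0.2040, 0.2769, 0.3384.
Linden: 0.1807×16.9 + 0.2040×3.8 + 0.2769×6.0 + 0.3384×14.9 = 10.5322 per 10000.
Redcliff: 0.1807×11.6 + 0.2040×3.4 + 0.2769×4.1 + 0.3384×18.5 = 10.1851 per 10000.
The crude rates (9.11 vs 10.48) would put Redcliff higher, but that reflects its age composition; once standardized to a common age structure, Linden has the higher underlying rate.

Linden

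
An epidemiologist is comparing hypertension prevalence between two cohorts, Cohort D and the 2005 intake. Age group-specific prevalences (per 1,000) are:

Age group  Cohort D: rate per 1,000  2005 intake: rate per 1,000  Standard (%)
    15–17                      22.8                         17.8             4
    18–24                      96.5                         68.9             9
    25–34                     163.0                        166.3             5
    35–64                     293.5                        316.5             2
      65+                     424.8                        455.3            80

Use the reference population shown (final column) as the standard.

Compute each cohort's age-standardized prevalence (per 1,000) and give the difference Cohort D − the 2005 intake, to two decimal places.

Standard weights: 0.04, 0.09, 0.05, 0.02, 0.80.
Cohort D: 0.0400×22.8 + 0.0900×96.5 + 0.0500×163.0 + 0.0200×293.5 + 0.8000×424.8 = 363.4570 per 1,000.
The 2005 intake: 0.0400×17.8 + 0.0900×68.9 + 0.0500×166.3 + 0.0200×316.5 + 0.8000×455.3 = 385.7980 per 1,000.
Difference = 363.4570 − 385.7980 = -22.3410.

-22.34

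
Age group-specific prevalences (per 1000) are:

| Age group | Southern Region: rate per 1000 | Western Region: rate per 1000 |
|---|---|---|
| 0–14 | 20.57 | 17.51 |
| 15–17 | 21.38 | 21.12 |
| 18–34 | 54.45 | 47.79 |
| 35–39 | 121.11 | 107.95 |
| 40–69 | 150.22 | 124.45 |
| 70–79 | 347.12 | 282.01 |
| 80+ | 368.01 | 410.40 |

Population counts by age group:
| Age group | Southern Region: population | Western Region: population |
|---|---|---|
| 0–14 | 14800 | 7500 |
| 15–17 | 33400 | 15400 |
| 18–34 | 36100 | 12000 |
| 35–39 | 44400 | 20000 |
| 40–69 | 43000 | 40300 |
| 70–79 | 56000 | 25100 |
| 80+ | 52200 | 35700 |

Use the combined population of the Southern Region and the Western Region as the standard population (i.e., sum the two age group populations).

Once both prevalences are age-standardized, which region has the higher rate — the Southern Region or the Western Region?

Combined standard total = 435900; weights = 0.0512, 0.1120, 0.1103, 0.1477, 0.1911, 0.1861, 0.2017.
The Southern Region: 0.0512×20.57 + 0.1120×21.38 + 0.1103×54.45 + 0.1477×121.11 + 0.1911×150.22 + 0.1861×347.12 + 0.2017×368.01 = 194.8461 per 1000.
The Western Region: 0.0512×17.51 + 0.1120×21.12 + 0.1103×47.79 + 0.1477×107.95 + 0.1911×124.45 + 0.1861×282.01 + 0.2017×410.40 = 183.4909 per 1000.
The crude rates (191.03 vs 191.89) would put the Western Region higher, but that reflects its age composition; once standardized to a common age structure, the Southern Region has the higher underlying rate.

Southern Region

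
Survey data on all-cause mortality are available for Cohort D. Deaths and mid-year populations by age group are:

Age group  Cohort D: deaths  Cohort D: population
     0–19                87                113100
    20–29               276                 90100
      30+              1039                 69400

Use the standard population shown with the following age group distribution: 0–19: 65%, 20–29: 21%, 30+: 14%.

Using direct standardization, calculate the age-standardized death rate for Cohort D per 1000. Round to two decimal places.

Age-specific rates per 1000 for Cohort D: 0.769, 3.063, 14.971.
Standard weights: 0.65, 0.21, 0.14.
Standardized rate: 0.6500×0.769 + 0.2100×3.063 + 0.1400×14.971 = 3.2393 per 1000.

3.24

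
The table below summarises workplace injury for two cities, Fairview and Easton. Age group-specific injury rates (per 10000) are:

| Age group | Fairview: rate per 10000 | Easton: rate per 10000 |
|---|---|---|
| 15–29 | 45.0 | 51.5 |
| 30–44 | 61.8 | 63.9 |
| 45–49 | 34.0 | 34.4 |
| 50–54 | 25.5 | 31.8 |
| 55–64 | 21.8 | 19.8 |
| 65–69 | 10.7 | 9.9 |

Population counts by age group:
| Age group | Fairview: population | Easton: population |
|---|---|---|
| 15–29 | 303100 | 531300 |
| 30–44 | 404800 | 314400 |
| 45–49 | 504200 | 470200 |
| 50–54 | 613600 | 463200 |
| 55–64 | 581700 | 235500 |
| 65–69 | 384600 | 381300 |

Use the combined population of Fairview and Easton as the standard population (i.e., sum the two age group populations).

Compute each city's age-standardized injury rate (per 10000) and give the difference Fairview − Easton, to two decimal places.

-2.29

Combined standard total = 5187900; weights = 0.1608, 0.1386, 0.1878, 0.2076, 0.1575, 0.1476.
Fairview: 0.1608×45.0 + 0.1386×61.8 + 0.1878×34.0 + 0.2076×25.5 + 0.1575×21.8 + 0.1476×10.7 = 32.4973 per 10000.
Easton: 0.1608×51.5 + 0.1386×63.9 + 0.1878×34.4 + 0.2076×31.8 + 0.1575×19.8 + 0.1476×9.9 = 34.7834 per 10000.
Difference = 32.4973 − 34.7834 = -2.2862.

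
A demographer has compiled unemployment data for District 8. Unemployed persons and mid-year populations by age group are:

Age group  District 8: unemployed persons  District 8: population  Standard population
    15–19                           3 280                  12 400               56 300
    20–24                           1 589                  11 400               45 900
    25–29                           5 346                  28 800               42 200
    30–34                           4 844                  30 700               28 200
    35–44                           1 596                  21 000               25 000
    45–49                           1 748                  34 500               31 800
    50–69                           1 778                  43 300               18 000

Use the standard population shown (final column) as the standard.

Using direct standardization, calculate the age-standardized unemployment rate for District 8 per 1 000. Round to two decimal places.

152.88

Age-specific rates per 1 000 for District 8: 264.516, 139.386, 185.625, 157.785, 76.000, 50.667, 41.062.
Standard total = 247 400; weights = 0.2276, 0.1855, 0.1706, 0.1140, 0.1011, 0.1285, 0.0728.
Standardized rate: 0.2276×264.516 + 0.1855×139.386 + 0.1706×185.625 + 0.1140×157.785 + 0.1011×76.000 + 0.1285×50.667 + 0.0728×41.062 = 152.8832 per 1 000.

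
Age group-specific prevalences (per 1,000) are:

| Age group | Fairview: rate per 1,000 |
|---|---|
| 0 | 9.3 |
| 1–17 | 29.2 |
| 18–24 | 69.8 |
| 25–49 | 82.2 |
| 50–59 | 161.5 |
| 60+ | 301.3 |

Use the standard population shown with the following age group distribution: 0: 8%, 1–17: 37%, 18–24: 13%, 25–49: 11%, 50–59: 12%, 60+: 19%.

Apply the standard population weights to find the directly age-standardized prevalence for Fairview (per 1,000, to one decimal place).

Standard weights: 0.08, 0.37, 0.13, 0.11, 0.12, 0.19.
Standardized rate: 0.0800×9.3 + 0.3700×29.2 + 0.1300×69.8 + 0.1100×82.2 + 0.1200×161.5 + 0.1900×301.3 = 106.2910 per 1,000.

106.3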